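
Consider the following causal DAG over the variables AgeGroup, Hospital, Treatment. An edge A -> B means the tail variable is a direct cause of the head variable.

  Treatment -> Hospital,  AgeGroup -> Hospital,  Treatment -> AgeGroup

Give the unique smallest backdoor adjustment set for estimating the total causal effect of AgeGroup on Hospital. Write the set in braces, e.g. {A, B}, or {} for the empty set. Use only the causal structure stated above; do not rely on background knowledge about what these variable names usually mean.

Variables eligible for adjustment (non-descendants of AgeGroup, excluding AgeGroup and Hospital): {Treatment}.
Backdoor paths from AgeGroup to Hospital:
  P1: AgeGroup <- Treatment -> Hospital
The empty set is not sufficient: P1 (AgeGroup <- Treatment -> Hospital) has no collider blocking it and no conditioned non-collider, so it is open.
Try {Treatment}:
  P1: blocked at fork node Treatment ∈ conditioning set.
{Treatment} contains no descendant of AgeGroup and blocks every backdoor path.
{Treatment} is the unique smallest valid adjustment set.

{Treatment}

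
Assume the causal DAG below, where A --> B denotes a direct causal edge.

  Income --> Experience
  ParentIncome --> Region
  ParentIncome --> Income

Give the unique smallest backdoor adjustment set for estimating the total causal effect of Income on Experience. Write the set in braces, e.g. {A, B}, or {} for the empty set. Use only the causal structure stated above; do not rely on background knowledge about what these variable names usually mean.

Variables eligible for adjustment (non-descendants of Income, excluding Income and Experience): {ParentIncome, Region}.
Backdoor paths from Income to Experience:
  (none)
With no backdoor paths the empty set already satisfies the criterion, and it is trivially minimal.

{}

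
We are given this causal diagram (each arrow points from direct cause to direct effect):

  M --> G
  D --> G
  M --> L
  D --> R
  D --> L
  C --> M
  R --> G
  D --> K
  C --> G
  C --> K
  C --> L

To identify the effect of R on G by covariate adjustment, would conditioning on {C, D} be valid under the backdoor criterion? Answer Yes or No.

Yes

Backdoor paths from R to G (paths whose first edge points into R):
  P1: R <- D -> G
  P2: R <- D -> K <- C -> M -> G
  P3: R <- D -> K <- C -> G
  P4: R <- D -> K <- C -> L <- M -> G
  P5: R <- D -> L <- C -> M -> G
  P6: R <- D -> L <- C -> G
  P7: R <- D -> L <- M <- C -> G
  P8: R <- D -> L <- M -> G
Condition 1 (no descendant of R in the set): holds — descendants of R are {G}; none are in {C, D}.
Condition 2 (every backdoor path blocked by {C, D}):
  P1: blocked at fork node D ∈ conditioning set.
  P2: blocked at fork node D ∈ conditioning set.
  P3: blocked at fork node D ∈ conditioning set.
  P4: blocked at fork node D ∈ conditioning set.
  P5: blocked at fork node D ∈ conditioning set.
  P6: blocked at fork node D ∈ conditioning set.
  P7: blocked at fork node D ∈ conditioning set.
  P8: blocked at fork node D ∈ conditioning set.
{C, D} satisfies the backdoor criterion.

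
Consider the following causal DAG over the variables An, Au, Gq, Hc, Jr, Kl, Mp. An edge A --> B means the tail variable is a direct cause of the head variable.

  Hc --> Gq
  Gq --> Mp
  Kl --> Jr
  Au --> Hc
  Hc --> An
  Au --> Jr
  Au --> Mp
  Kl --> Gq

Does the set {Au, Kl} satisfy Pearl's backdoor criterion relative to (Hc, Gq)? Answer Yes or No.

Yes

Backdoor paths from Hc to Gq (paths whose first edge points into Hc):
  P1: Hc <- Au -> Jr <- Kl -> Gq
  P2: Hc <- Au -> Mp <- Gq
Condition 1 (no descendant of Hc in the set): holds — descendants of Hc are {An, Gq, Mp}; none are in {Au, Kl}.
Condition 2 (every backdoor path blocked by {Au, Kl}):
  P1: blocked at fork node Au ∈ conditioning set.
  P2: blocked at fork node Au ∈ conditioning set.
{Au, Kl} satisfies the backdoor criterion.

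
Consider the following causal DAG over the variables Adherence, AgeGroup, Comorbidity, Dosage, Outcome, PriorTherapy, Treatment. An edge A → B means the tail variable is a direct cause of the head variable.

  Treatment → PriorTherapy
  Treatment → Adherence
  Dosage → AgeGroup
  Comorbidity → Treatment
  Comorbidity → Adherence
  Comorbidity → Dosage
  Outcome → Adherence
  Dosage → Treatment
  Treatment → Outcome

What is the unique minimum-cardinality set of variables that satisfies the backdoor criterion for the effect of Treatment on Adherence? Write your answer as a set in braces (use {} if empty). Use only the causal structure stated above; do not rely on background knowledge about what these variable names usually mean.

{Comorbidity}

Variables eligible for adjustment (non-descendants of Treatment, excluding Treatment and Adherence): {AgeGroup, Comorbidity, Dosage}.
Backdoor paths from Treatment to Adherence:
  P1: Treatment <- Comorbidity -> Adherence
  P2: Treatment <- Dosage <- Comorbidity -> Adherence
The empty set is not sufficient: P1 (Treatment <- Comorbidity -> Adherence) has no collider blocking it and no conditioned non-collider, so it is open.
Try {Comorbidity}:
  P1: blocked at fork node Comorbidity ∈ conditioning set.
  P2: blocked at fork node Comorbidity ∈ conditioning set.
{Comorbidity} contains no descendant of Treatment and blocks every backdoor path.
No other singleton works — e.g. {Dosage} leaves P1 open — so {Comorbidity} is the unique smallest valid adjustment set.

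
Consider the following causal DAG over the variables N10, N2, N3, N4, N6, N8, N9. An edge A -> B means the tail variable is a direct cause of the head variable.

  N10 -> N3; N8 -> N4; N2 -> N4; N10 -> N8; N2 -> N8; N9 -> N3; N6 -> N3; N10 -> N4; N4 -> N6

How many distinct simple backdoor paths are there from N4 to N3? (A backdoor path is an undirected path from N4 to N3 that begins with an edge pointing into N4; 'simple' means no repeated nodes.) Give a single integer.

3

A backdoor path from N4 to N3 is any simple undirected path whose first edge points into N4 (i.e. leaves N4 via a parent).
Parents of N4: {N10, N2, N8}.
Enumerating:
  P1: N4 <- N10 -> N3
  P2: N4 <- N2 -> N8 <- N10 -> N3
  P3: N4 <- N8 <- N10 -> N3
That exhausts the simple backdoor paths. Count: 3.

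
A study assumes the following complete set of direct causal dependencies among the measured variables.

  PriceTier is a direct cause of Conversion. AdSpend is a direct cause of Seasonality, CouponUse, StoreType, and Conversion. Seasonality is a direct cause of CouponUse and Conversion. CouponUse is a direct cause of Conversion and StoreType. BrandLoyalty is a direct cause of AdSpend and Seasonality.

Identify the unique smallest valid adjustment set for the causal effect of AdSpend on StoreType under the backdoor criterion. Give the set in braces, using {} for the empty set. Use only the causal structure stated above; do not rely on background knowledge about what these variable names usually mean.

Variables eligible for adjustment (non-descendants of AdSpend, excluding AdSpend and StoreType): {BrandLoyalty, PriceTier}.
Backdoor paths from AdSpend to StoreType:
  P1: AdSpend <- BrandLoyalty -> Seasonality -> CouponUse -> StoreType
  P2: AdSpend <- BrandLoyalty -> Seasonality -> Conversion <- CouponUse -> StoreType
The empty set is not sufficient: P1 (AdSpend <- BrandLoyalty -> Seasonality -> CouponUse -> StoreType) has no collider blocking it and no conditioned non-collider, so it is open.
Try {BrandLoyalty}:
  P1: blocked at fork node BrandLoyalty ∈ conditioning set.
  P2: blocked at fork node BrandLoyalty ∈ conditioning set.
{BrandLoyalty} contains no descendant of AdSpend and blocks every backdoor path.
No other singleton works — e.g. {PriceTier} leaves P1 open — so {BrandLoyalty} is the unique smallest valid adjustment set.

{BrandLoyalty}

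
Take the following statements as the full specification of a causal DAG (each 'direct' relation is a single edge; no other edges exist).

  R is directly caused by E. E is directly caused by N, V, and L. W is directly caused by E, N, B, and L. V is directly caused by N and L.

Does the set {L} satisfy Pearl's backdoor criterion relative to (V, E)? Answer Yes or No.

No

Backdoor paths from V to E (paths whose first edge points into V):
  P1: V <- N -> E
  P2: V <- N -> W <- L -> E
  P3: V <- N -> W <- E
  P4: V <- L -> E
  P5: V <- L -> W <- N -> E
  P6: V <- L -> W <- E
Condition 1 (no descendant of V in the set): holds — descendants of V are {E, R, W}; none are in {L}.
Condition 2 (every backdoor path blocked by {L}):
  P1: open — no interior node is in the conditioning set.
  P2: blocked at collider W (neither it nor any descendant is in the conditioning set).
  P3: blocked at collider W (neither it nor any descendant is in the conditioning set).
  P4: blocked at fork node L ∈ conditioning set.
  P5: blocked at fork node L ∈ conditioning set.
  P6: blocked at fork node L ∈ conditioning set.
{L} does not satisfy the backdoor criterion.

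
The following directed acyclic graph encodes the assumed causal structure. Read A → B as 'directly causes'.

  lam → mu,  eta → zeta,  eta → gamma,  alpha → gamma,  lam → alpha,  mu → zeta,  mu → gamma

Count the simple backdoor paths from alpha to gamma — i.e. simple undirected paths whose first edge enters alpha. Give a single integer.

2

A backdoor path from alpha to gamma is any simple undirected path whose first edge points into alpha (i.e. leaves alpha via a parent).
Parents of alpha: {lam}.
Enumerating:
  P1: alpha <- lam -> mu -> zeta <- eta -> gamma
  P2: alpha <- lam -> mu -> gamma
That exhausts the simple backdoor paths. Count: 2.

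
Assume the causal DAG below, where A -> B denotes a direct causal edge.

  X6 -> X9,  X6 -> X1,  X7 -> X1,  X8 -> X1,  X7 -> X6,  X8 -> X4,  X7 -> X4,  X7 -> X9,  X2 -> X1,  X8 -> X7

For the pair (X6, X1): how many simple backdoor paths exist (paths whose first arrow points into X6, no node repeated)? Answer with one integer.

3

A backdoor path from X6 to X1 is any simple undirected path whose first edge points into X6 (i.e. leaves X6 via a parent).
Parents of X6: {X7}.
Enumerating:
  P1: X6 <- X7 <- X8 -> X1
  P2: X6 <- X7 -> X4 <- X8 -> X1
  P3: X6 <- X7 -> X1
That exhausts the simple backdoor paths. Count: 3.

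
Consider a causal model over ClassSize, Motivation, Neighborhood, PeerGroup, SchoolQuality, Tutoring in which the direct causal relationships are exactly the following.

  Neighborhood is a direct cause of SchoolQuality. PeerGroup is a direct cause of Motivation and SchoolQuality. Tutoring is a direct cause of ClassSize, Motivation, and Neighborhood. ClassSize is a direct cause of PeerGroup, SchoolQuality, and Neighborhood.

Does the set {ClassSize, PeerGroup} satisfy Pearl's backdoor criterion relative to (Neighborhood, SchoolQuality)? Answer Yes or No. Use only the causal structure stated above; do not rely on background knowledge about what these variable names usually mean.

Backdoor paths from Neighborhood to SchoolQuality (paths whose first edge points into Neighborhood):
  P1: Neighborhood <- Tutoring -> ClassSize -> PeerGroup -> SchoolQuality
  P2: Neighborhood <- Tutoring -> ClassSize -> SchoolQuality
  P3: Neighborhood <- Tutoring -> Motivation <- PeerGroup <- ClassSize -> SchoolQuality
  P4: Neighborhood <- Tutoring -> Motivation <- PeerGroup -> SchoolQuality
  P5: Neighborhood <- ClassSize <- Tutoring -> Motivation <- PeerGroup -> SchoolQuality
  P6: Neighborhood <- ClassSize -> PeerGroup -> SchoolQuality
  P7: Neighborhood <- ClassSize -> SchoolQuality
Condition 1 (no descendant of Neighborhood in the set): holds — descendants of Neighborhood are {SchoolQuality}; none are in {ClassSize, PeerGroup}.
Condition 2 (every backdoor path blocked by {ClassSize, PeerGroup}):
  P1: blocked at chain node ClassSize ∈ conditioning set.
  P2: blocked at chain node ClassSize ∈ conditioning set.
  P3: blocked at collider Motivation (neither it nor any descendant is in the conditioning set).
  P4: blocked at collider Motivation (neither it nor any descendant is in the conditioning set).
  P5: blocked at chain node ClassSize ∈ conditioning set.
  P6: blocked at fork node ClassSize ∈ conditioning set.
  P7: blocked at fork node ClassSize ∈ conditioning set.
{ClassSize, PeerGroup} satisfies the backdoor criterion.

Yes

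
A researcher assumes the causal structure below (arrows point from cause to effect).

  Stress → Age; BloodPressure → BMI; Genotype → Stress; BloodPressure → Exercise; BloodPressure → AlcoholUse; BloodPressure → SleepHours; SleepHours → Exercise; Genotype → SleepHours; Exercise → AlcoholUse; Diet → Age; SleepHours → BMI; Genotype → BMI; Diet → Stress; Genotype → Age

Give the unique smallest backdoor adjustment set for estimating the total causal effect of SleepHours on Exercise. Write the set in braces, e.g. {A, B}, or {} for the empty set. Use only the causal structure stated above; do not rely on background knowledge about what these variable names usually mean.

{BloodPressure}

Variables eligible for adjustment (non-descendants of SleepHours, excluding SleepHours and Exercise): {Age, BloodPressure, Diet, Genotype, Stress}.
Backdoor paths from SleepHours to Exercise:
  P1: SleepHours <- Genotype -> BMI <- BloodPressure -> Exercise
  P2: SleepHours <- Genotype -> BMI <- BloodPressure -> AlcoholUse <- Exercise
  P3: SleepHours <- BloodPressure -> Exercise
  P4: SleepHours <- BloodPressure -> AlcoholUse <- Exercise
The empty set is not sufficient: P3 (SleepHours <- BloodPressure -> Exercise) has no collider blocking it and no conditioned non-collider, so it is open.
Try {BloodPressure}:
  P1: blocked at collider BMI (neither it nor any descendant is in the conditioning set).
  P2: blocked at collider BMI (neither it nor any descendant is in the conditioning set).
  P3: blocked at fork node BloodPressure ∈ conditioning set.
  P4: blocked at fork node BloodPressure ∈ conditioning set.
{BloodPressure} contains no descendant of SleepHours and blocks every backdoor path.
No other singleton works — e.g. {Diet} leaves P3 open — so {BloodPressure} is the unique smallest valid adjustment set.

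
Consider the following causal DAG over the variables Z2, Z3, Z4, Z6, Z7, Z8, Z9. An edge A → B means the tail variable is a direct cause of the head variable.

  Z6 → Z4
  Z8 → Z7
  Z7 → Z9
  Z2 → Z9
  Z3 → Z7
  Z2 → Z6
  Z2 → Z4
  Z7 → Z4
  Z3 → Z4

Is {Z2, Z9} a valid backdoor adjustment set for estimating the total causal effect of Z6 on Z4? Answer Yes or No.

Yes

Backdoor paths from Z6 to Z4 (paths whose first edge points into Z6):
  P1: Z6 <- Z2 -> Z4
  P2: Z6 <- Z2 -> Z9 <- Z7 <- Z3 -> Z4
  P3: Z6 <- Z2 -> Z9 <- Z7 -> Z4
Condition 1 (no descendant of Z6 in the set): holds — descendants of Z6 are {Z4}; none are in {Z2, Z9}.
Condition 2 (every backdoor path blocked by {Z2, Z9}):
  P1: blocked at fork node Z2 ∈ conditioning set.
  P2: blocked at fork node Z2 ∈ conditioning set.
  P3: blocked at fork node Z2 ∈ conditioning set.
{Z2, Z9} satisfies the backdoor criterion.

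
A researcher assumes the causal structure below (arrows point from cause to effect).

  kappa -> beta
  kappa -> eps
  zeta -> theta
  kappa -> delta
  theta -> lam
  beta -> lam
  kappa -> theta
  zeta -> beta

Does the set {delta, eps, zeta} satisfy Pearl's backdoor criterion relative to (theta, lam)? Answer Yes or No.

Backdoor paths from theta to lam (paths whose first edge points into theta):
  P1: theta <- kappa -> beta -> lam
  P2: theta <- zeta -> beta -> lam
Condition 1 (no descendant of theta in the set): holds — descendants of theta are {lam}; none are in {delta, eps, zeta}.
Condition 2 (every backdoor path blocked by {delta, eps, zeta}):
  P1: open — no interior node is in the conditioning set.
  P2: blocked at fork node zeta ∈ conditioning set.
{delta, eps, zeta} does not satisfy the backdoor criterion.

No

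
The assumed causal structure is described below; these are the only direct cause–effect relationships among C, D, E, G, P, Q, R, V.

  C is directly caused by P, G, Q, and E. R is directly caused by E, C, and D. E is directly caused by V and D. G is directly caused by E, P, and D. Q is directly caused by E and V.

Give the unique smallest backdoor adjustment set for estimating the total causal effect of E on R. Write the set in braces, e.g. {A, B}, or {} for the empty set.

Variables eligible for adjustment (non-descendants of E, excluding E and R): {D, P, V}.
Backdoor paths from E to R:
  P1: E <- D -> G <- P -> C -> R
  P2: E <- D -> G -> C -> R
  P3: E <- D -> R
  P4: E <- V -> Q -> C <- P -> G <- D -> R
  P5: E <- V -> Q -> C <- G <- D -> R
  P6: E <- V -> Q -> C -> R
The empty set is not sufficient: P2 (E <- D -> G -> C -> R) has no collider blocking it and no conditioned non-collider, so it is open.
Try {D, V}:
  P1: blocked at fork node D ∈ conditioning set.
  P2: blocked at fork node D ∈ conditioning set.
  P3: blocked at fork node D ∈ conditioning set.
  P4: blocked at fork node V ∈ conditioning set.
  P5: blocked at fork node V ∈ conditioning set.
  P6: blocked at fork node V ∈ conditioning set.
{D, V} contains no descendant of E and blocks every backdoor path.
Every element of {D, V} is needed (dropping D leaves P2 open; dropping V leaves P6 open), so no proper subset is valid.
Among all size-2 subsets of the eligible variables, only {D, V} blocks every backdoor path, so it is the unique smallest valid adjustment set.

{D, V}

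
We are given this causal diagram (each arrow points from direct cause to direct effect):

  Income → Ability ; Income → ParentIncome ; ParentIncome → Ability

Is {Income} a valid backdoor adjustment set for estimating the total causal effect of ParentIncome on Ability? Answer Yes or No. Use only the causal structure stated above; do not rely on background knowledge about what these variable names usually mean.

Backdoor paths from ParentIncome to Ability (paths whose first edge points into ParentIncome):
  P1: ParentIncome <- Income -> Ability
Condition 1 (no descendant of ParentIncome in the set): holds — descendants of ParentIncome are {Ability}; none are in {Income}.
Condition 2 (every backdoor path blocked by {Income}):
  P1: blocked at fork node Income ∈ conditioning set.
{Income} satisfies the backdoor criterion.

Yes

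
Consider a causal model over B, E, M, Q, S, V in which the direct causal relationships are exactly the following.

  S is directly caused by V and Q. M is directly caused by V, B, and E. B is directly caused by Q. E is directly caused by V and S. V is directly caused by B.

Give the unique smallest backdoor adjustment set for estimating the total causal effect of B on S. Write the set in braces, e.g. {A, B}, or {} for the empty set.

{Q}

Variables eligible for adjustment (non-descendants of B, excluding B and S): {Q}.
Backdoor paths from B to S:
  P1: B <- Q -> S
The empty set is not sufficient: P1 (B <- Q -> S) has no collider blocking it and no conditioned non-collider, so it is open.
Try {Q}:
  P1: blocked at fork node Q ∈ conditioning set.
{Q} contains no descendant of B and blocks every backdoor path.
{Q} is the unique smallest valid adjustment set.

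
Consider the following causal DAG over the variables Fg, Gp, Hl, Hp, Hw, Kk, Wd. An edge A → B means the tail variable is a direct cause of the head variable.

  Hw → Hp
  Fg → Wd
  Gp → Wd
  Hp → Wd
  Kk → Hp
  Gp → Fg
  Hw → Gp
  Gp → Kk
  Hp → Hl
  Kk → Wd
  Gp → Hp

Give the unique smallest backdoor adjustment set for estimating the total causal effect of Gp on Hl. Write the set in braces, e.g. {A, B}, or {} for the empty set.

Variables eligible for adjustment (non-descendants of Gp, excluding Gp and Hl): {Hw}.
Backdoor paths from Gp to Hl:
  P1: Gp <- Hw -> Hp -> Hl
The empty set is not sufficient: P1 (Gp <- Hw -> Hp -> Hl) has no collider blocking it and no conditioned non-collider, so it is open.
Try {Hw}:
  P1: blocked at fork node Hw ∈ conditioning set.
{Hw} contains no descendant of Gp and blocks every backdoor path.
{Hw} is the unique smallest valid adjustment set.

{Hw}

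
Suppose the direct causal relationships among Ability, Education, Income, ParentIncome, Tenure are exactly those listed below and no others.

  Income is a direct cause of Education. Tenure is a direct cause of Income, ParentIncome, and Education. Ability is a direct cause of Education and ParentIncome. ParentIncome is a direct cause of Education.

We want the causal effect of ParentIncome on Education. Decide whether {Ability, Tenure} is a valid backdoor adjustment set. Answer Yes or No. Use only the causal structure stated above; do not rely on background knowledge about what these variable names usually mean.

Yes

Backdoor paths from ParentIncome to Education (paths whose first edge points into ParentIncome):
  P1: ParentIncome <- Ability -> Education
  P2: ParentIncome <- Tenure -> Income -> Education
  P3: ParentIncome <- Tenure -> Education
Condition 1 (no descendant of ParentIncome in the set): holds — descendants of ParentIncome are {Education}; none are in {Ability, Tenure}.
Condition 2 (every backdoor path blocked by {Ability, Tenure}):
  P1: blocked at fork node Ability ∈ conditioning set.
  P2: blocked at fork node Tenure ∈ conditioning set.
  P3: blocked at fork node Tenure ∈ conditioning set.
{Ability, Tenure} satisfies the backdoor criterion.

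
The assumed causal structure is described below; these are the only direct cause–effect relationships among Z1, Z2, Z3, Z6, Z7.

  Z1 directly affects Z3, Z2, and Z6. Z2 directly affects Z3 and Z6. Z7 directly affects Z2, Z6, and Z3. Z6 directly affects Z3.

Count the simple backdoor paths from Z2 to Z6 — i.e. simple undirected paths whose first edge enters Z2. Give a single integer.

A backdoor path from Z2 to Z6 is any simple undirected path whose first edge points into Z2 (i.e. leaves Z2 via a parent).
Parents of Z2: {Z1, Z7}.
Enumerating:
  P1: Z2 <- Z7 -> Z6
  P2: Z2 <- Z7 -> Z3 <- Z1 -> Z6
  P3: Z2 <- Z7 -> Z3 <- Z6
  P4: Z2 <- Z1 -> Z6
  P5: Z2 <- Z1 -> Z3 <- Z7 -> Z6
  P6: Z2 <- Z1 -> Z3 <- Z6
That exhausts the simple backdoor paths. Count: 6.

6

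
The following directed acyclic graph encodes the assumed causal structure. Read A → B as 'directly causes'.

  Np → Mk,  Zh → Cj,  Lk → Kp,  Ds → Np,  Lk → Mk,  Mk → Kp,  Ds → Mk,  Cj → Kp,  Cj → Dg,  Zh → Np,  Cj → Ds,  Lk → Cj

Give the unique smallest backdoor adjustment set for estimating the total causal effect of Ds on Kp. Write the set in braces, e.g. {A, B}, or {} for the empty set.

Variables eligible for adjustment (non-descendants of Ds, excluding Ds and Kp): {Cj, Dg, Lk, Zh}.
Backdoor paths from Ds to Kp:
  P1: Ds <- Cj <- Zh -> Np -> Mk <- Lk -> Kp
  P2: Ds <- Cj <- Zh -> Np -> Mk -> Kp
  P3: Ds <- Cj <- Lk -> Mk -> Kp
  P4: Ds <- Cj <- Lk -> Kp
  P5: Ds <- Cj -> Kp
The empty set is not sufficient: P2 (Ds <- Cj <- Zh -> Np -> Mk -> Kp) has no collider blocking it and no conditioned non-collider, so it is open.
Try {Cj}:
  P1: blocked at chain node Cj ∈ conditioning set.
  P2: blocked at chain node Cj ∈ conditioning set.
  P3: blocked at chain node Cj ∈ conditioning set.
  P4: blocked at chain node Cj ∈ conditioning set.
  P5: blocked at fork node Cj ∈ conditioning set.
{Cj} contains no descendant of Ds and blocks every backdoor path.
No other singleton works — e.g. {Zh} leaves P3 open — so {Cj} is the unique smallest valid adjustment set.

{Cj}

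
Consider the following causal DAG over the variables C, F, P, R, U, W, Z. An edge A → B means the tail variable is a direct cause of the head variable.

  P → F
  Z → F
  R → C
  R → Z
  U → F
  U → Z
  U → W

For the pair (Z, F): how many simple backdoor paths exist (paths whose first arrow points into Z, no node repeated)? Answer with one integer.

A backdoor path from Z to F is any simple undirected path whose first edge points into Z (i.e. leaves Z via a parent).
Parents of Z: {R, U}.
Enumerating:
  P1: Z <- U -> F
That exhausts the simple backdoor paths. Count: 1.

1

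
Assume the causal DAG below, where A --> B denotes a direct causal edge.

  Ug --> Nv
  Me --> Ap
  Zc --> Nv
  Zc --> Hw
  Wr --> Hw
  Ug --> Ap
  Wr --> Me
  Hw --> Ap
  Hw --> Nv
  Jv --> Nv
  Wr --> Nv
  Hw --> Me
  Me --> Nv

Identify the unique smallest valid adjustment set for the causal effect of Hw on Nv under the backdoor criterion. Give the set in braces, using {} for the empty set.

{Wr, Zc}

Variables eligible for adjustment (non-descendants of Hw, excluding Hw and Nv): {Jv, Ug, Wr, Zc}.
Backdoor paths from Hw to Nv:
  P1: Hw <- Zc -> Nv
  P2: Hw <- Wr -> Me -> Ap <- Ug -> Nv
  P3: Hw <- Wr -> Me -> Nv
  P4: Hw <- Wr -> Nv
The empty set is not sufficient: P1 (Hw <- Zc -> Nv) has no collider blocking it and no conditioned non-collider, so it is open.
Try {Wr, Zc}:
  P1: blocked at fork node Zc ∈ conditioning set.
  P2: blocked at fork node Wr ∈ conditioning set.
  P3: blocked at fork node Wr ∈ conditioning set.
  P4: blocked at fork node Wr ∈ conditioning set.
{Wr, Zc} contains no descendant of Hw and blocks every backdoor path.
Every element of {Wr, Zc} is needed (dropping Wr leaves P3 open; dropping Zc leaves P1 open), so no proper subset is valid.
Among all size-2 subsets of the eligible variables, only {Wr, Zc} blocks every backdoor path, so it is the unique smallest valid adjustment set.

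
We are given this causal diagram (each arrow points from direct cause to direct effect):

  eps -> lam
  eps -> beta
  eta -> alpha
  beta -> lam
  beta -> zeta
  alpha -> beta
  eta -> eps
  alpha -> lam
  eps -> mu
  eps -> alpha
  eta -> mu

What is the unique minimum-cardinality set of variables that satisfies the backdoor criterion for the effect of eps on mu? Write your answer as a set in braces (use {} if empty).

Variables eligible for adjustment (non-descendants of eps, excluding eps and mu): {eta}.
Backdoor paths from eps to mu:
  P1: eps <- eta -> mu
The empty set is not sufficient: P1 (eps <- eta -> mu) has no collider blocking it and no conditioned non-collider, so it is open.
Try {eta}:
  P1: blocked at fork node eta ∈ conditioning set.
{eta} contains no descendant of eps and blocks every backdoor path.
{eta} is the unique smallest valid adjustment set.

{eta}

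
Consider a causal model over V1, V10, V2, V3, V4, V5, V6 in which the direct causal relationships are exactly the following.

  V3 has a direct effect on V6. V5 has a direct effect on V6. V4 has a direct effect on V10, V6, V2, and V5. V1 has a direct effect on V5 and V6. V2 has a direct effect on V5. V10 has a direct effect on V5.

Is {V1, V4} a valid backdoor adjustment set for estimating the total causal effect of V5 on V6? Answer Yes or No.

Backdoor paths from V5 to V6 (paths whose first edge points into V5):
  P1: V5 <- V1 -> V6
  P2: V5 <- V4 -> V6
  P3: V5 <- V2 <- V4 -> V6
  P4: V5 <- V10 <- V4 -> V6
Condition 1 (no descendant of V5 in the set): holds — descendants of V5 are {V6}; none are in {V1, V4}.
Condition 2 (every backdoor path blocked by {V1, V4}):
  P1: blocked at fork node V1 ∈ conditioning set.
  P2: blocked at fork node V4 ∈ conditioning set.
  P3: blocked at fork node V4 ∈ conditioning set.
  P4: blocked at fork node V4 ∈ conditioning set.
{V1, V4} satisfies the backdoor criterion.

Yes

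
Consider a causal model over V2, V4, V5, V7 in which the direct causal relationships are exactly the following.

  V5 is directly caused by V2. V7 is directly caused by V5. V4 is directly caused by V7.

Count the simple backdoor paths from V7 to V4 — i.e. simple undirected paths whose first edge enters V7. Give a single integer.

0

A backdoor path from V7 to V4 is any simple undirected path whose first edge points into V7 (i.e. leaves V7 via a parent).
Parents of V7: {V5}.
No simple path from any parent of V7 reaches V4 without revisiting V7, so there are no backdoor paths.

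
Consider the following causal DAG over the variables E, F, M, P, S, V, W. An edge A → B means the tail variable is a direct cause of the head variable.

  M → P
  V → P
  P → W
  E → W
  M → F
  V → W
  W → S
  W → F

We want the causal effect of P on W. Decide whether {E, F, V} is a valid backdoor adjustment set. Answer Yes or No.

Backdoor paths from P to W (paths whose first edge points into P):
  P1: P <- M -> F <- W
  P2: P <- V -> W
Condition 1 (no descendant of P in the set): FAILS — F is a descendant of P.
Condition 2 (every backdoor path blocked by {E, F, V}):
  P1: open — collider(s) F are conditioned on (or have a conditioned descendant) and no non-collider on the path is in the set.
  P2: blocked at fork node V ∈ conditioning set.
{E, F, V} does not satisfy the backdoor criterion.

No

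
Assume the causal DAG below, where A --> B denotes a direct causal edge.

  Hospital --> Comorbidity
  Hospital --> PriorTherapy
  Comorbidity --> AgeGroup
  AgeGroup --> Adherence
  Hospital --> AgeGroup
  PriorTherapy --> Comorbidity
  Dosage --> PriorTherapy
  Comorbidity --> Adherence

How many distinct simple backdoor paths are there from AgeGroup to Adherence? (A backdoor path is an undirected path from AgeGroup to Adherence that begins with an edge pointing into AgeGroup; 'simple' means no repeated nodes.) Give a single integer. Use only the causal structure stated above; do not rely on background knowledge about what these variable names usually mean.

A backdoor path from AgeGroup to Adherence is any simple undirected path whose first edge points into AgeGroup (i.e. leaves AgeGroup via a parent).
Parents of AgeGroup: {Comorbidity, Hospital}.
Enumerating:
  P1: AgeGroup <- Hospital -> PriorTherapy -> Comorbidity -> Adherence
  P2: AgeGroup <- Hospital -> Comorbidity -> Adherence
  P3: AgeGroup <- Comorbidity -> Adherence
That exhausts the simple backdoor paths. Count: 3.

3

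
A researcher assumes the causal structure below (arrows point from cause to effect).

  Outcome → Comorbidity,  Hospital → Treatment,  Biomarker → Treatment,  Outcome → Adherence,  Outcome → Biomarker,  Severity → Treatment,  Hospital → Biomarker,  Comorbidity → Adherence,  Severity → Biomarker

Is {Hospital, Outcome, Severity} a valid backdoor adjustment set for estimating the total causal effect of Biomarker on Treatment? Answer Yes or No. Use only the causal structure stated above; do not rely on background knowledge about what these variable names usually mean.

Backdoor paths from Biomarker to Treatment (paths whose first edge points into Biomarker):
  P1: Biomarker <- Hospital -> Treatment
  P2: Biomarker <- Severity -> Treatment
Condition 1 (no descendant of Biomarker in the set): holds — descendants of Biomarker are {Treatment}; none are in {Hospital, Outcome, Severity}.
Condition 2 (every backdoor path blocked by {Hospital, Outcome, Severity}):
  P1: blocked at fork node Hospital ∈ conditioning set.
  P2: blocked at fork node Severity ∈ conditioning set.
{Hospital, Outcome, Severity} satisfies the backdoor criterion.

Yes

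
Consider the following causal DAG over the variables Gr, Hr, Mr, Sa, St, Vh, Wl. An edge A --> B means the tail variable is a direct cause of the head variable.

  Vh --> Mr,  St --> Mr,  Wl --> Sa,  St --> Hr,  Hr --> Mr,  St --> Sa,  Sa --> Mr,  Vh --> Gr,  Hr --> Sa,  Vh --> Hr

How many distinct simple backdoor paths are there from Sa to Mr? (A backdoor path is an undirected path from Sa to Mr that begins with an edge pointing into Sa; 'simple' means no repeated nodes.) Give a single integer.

6

A backdoor path from Sa to Mr is any simple undirected path whose first edge points into Sa (i.e. leaves Sa via a parent).
Parents of Sa: {Hr, St, Wl}.
Enumerating:
  P1: Sa <- St -> Hr <- Vh -> Mr
  P2: Sa <- St -> Hr -> Mr
  P3: Sa <- St -> Mr
  P4: Sa <- Hr <- St -> Mr
  P5: Sa <- Hr <- Vh -> Mr
  P6: Sa <- Hr -> Mr
That exhausts the simple backdoor paths. Count: 6.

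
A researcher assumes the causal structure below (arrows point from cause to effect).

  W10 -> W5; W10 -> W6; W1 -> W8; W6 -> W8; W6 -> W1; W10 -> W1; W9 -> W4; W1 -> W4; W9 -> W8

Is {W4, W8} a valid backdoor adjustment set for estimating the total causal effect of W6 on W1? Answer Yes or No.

No

Backdoor paths from W6 to W1 (paths whose first edge points into W6):
  P1: W6 <- W10 -> W1
Condition 1 (no descendant of W6 in the set): FAILS — W4 and W8 are descendants of W6.
Condition 2 (every backdoor path blocked by {W4, W8}):
  P1: open — no interior node is in the conditioning set.
{W4, W8} does not satisfy the backdoor criterion.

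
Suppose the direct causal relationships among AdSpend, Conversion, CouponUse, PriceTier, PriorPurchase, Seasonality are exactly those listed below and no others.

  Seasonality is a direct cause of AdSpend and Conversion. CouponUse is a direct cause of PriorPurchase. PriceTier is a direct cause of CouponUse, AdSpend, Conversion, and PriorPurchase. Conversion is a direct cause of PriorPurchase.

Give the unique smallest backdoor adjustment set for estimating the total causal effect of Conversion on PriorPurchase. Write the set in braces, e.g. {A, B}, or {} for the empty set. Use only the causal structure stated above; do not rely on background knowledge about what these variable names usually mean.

{PriceTier}

Variables eligible for adjustment (non-descendants of Conversion, excluding Conversion and PriorPurchase): {AdSpend, CouponUse, PriceTier, Seasonality}.
Backdoor paths from Conversion to PriorPurchase:
  P1: Conversion <- PriceTier -> CouponUse -> PriorPurchase
  P2: Conversion <- PriceTier -> PriorPurchase
  P3: Conversion <- Seasonality -> AdSpend <- PriceTier -> CouponUse -> PriorPurchase
  P4: Conversion <- Seasonality -> AdSpend <- PriceTier -> PriorPurchase
The empty set is not sufficient: P1 (Conversion <- PriceTier -> CouponUse -> PriorPurchase) has no collider blocking it and no conditioned non-collider, so it is open.
Try {PriceTier}:
  P1: blocked at fork node PriceTier ∈ conditioning set.
  P2: blocked at fork node PriceTier ∈ conditioning set.
  P3: blocked at collider AdSpend (neither it nor any descendant is in the conditioning set).
  P4: blocked at collider AdSpend (neither it nor any descendant is in the conditioning set).
{PriceTier} contains no descendant of Conversion and blocks every backdoor path.
No other singleton works — e.g. {CouponUse} leaves P2 open — so {PriceTier} is the unique smallest valid adjustment set.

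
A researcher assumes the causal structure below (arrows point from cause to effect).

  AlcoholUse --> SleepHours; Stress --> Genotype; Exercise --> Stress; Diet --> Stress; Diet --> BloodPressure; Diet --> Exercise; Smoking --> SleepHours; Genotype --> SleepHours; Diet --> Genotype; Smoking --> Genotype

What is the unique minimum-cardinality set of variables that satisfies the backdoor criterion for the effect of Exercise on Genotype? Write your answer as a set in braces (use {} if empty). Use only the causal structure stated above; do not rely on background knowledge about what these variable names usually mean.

{Diet}

Variables eligible for adjustment (non-descendants of Exercise, excluding Exercise and Genotype): {AlcoholUse, BloodPressure, Diet, Smoking}.
Backdoor paths from Exercise to Genotype:
  P1: Exercise <- Diet -> Stress -> Genotype
  P2: Exercise <- Diet -> Genotype
The empty set is not sufficient: P1 (Exercise <- Diet -> Stress -> Genotype) has no collider blocking it and no conditioned non-collider, so it is open.
Try {Diet}:
  P1: blocked at fork node Diet ∈ conditioning set.
  P2: blocked at fork node Diet ∈ conditioning set.
{Diet} contains no descendant of Exercise and blocks every backdoor path.
No other singleton works — e.g. {BloodPressure} leaves P1 open — so {Diet} is the unique smallest valid adjustment set.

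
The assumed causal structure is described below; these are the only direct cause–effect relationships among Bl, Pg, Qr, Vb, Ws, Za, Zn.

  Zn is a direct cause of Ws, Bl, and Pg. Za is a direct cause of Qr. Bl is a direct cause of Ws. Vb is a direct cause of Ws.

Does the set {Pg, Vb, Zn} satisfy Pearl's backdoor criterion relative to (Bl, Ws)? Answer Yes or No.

Backdoor paths from Bl to Ws (paths whose first edge points into Bl):
  P1: Bl <- Zn -> Ws
Condition 1 (no descendant of Bl in the set): holds — descendants of Bl are {Ws}; none are in {Pg, Vb, Zn}.
Condition 2 (every backdoor path blocked by {Pg, Vb, Zn}):
  P1: blocked at fork node Zn ∈ conditioning set.
{Pg, Vb, Zn} satisfies the backdoor criterion.

Yes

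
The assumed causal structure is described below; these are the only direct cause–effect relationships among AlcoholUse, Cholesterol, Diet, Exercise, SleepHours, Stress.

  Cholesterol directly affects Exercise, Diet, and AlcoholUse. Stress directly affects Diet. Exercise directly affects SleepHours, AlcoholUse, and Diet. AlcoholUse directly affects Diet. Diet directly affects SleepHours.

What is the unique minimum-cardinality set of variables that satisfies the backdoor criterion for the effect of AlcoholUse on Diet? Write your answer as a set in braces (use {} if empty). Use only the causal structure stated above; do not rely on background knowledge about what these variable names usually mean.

{Cholesterol, Exercise}

Variables eligible for adjustment (non-descendants of AlcoholUse, excluding AlcoholUse and Diet): {Cholesterol, Exercise, Stress}.
Backdoor paths from AlcoholUse to Diet:
  P1: AlcoholUse <- Cholesterol -> Exercise -> Diet
  P2: AlcoholUse <- Cholesterol -> Exercise -> SleepHours <- Diet
  P3: AlcoholUse <- Cholesterol -> Diet
  P4: AlcoholUse <- Exercise <- Cholesterol -> Diet
  P5: AlcoholUse <- Exercise -> Diet
  P6: AlcoholUse <- Exercise -> SleepHours <- Diet
The empty set is not sufficient: P1 (AlcoholUse <- Cholesterol -> Exercise -> Diet) has no collider blocking it and no conditioned non-collider, so it is open.
Try {Cholesterol, Exercise}:
  P1: blocked at fork node Cholesterol ∈ conditioning set.
  P2: blocked at fork node Cholesterol ∈ conditioning set.
  P3: blocked at fork node Cholesterol ∈ conditioning set.
  P4: blocked at chain node Exercise ∈ conditioning set.
  P5: blocked at fork node Exercise ∈ conditioning set.
  P6: blocked at fork node Exercise ∈ conditioning set.
{Cholesterol, Exercise} contains no descendant of AlcoholUse and blocks every backdoor path.
Every element of {Cholesterol, Exercise} is needed (dropping Cholesterol leaves P3 open; dropping Exercise leaves P5 open), so no proper subset is valid.
Among all size-2 subsets of the eligible variables, only {Cholesterol, Exercise} blocks every backdoor path, so it is the unique smallest valid adjustment set.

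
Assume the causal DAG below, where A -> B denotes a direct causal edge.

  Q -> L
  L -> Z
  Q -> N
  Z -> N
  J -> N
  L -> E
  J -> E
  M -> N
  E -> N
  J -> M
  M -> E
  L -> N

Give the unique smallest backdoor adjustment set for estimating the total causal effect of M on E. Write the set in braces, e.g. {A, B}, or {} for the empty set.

Variables eligible for adjustment (non-descendants of M, excluding M and E): {J, L, Q, Z}.
Backdoor paths from M to E:
  P1: M <- J -> E
  P2: M <- J -> N <- Q -> L -> E
  P3: M <- J -> N <- L -> E
  P4: M <- J -> N <- E
  P5: M <- J -> N <- Z <- L -> E
The empty set is not sufficient: P1 (M <- J -> E) has no collider blocking it and no conditioned non-collider, so it is open.
Try {J}:
  P1: blocked at fork node J ∈ conditioning set.
  P2: blocked at fork node J ∈ conditioning set.
  P3: blocked at fork node J ∈ conditioning set.
  P4: blocked at fork node J ∈ conditioning set.
  P5: blocked at fork node J ∈ conditioning set.
{J} contains no descendant of M and blocks every backdoor path.
No other singleton works — e.g. {Q} leaves P1 open — so {J} is the unique smallest valid adjustment set.

{J}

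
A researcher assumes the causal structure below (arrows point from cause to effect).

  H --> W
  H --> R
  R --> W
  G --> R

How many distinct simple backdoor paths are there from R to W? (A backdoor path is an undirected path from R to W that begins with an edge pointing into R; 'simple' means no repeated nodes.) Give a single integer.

1

A backdoor path from R to W is any simple undirected path whose first edge points into R (i.e. leaves R via a parent).
Parents of R: {G, H}.
Enumerating:
  P1: R <- H -> W
That exhausts the simple backdoor paths. Count: 1.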